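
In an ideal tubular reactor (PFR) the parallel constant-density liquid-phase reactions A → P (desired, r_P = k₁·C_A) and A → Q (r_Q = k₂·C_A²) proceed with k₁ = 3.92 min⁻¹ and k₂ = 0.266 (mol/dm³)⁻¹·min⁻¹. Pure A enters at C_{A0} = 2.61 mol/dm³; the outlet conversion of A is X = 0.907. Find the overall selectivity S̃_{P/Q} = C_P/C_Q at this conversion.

10.5

C_A = C_{A0}(1−X) = 0.2427 mol/dm³.
Along a PFR/batch, dC_P/dC_A = −r_P/(r_P+r_Q) = −k₁/(k₁+k₂·C_A).
Integrating from C_{A0} to C_A: C_P = (3.92/0.266)·ln[(3.92+0.266·2.61)/(3.92+0.266·0.243)] = 14.74·ln(4.614/3.985) = 2.162 mol/dm³.
C_Q = (C_{A0}−C_A)−C_P = 0.2050 mol/dm³; S̃_{P/Q} = 2.162/0.2050 = 10.5.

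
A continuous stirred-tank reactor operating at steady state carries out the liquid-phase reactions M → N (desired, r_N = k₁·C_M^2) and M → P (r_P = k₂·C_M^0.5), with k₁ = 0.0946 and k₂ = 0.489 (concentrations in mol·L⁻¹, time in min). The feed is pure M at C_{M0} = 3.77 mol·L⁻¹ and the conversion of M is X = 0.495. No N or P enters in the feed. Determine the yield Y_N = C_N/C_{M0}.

0.167

Exit C_M = C_{M0}(1−X) = 3.77×0.505 = 1.904 mol·L⁻¹.
A CSTR operates uniformly at the exit composition, giving r_N = 0.3429 and r_P = 0.6747 (each k·C_M^n at C_M = 1.904).
Fraction of consumed M going to N: r_N/(r_N+r_P) = 0.3370.
C_N = 0.3370·C_{M0}·X = 0.3370×3.77×0.495 = 0.629 mol·L⁻¹; Y_N = C_N/C_{M0} = 0.167.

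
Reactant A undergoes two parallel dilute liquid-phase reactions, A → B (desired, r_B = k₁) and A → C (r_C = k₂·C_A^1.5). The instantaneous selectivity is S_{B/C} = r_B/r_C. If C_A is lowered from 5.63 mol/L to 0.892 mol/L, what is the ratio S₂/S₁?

15.9

S_{B/C} = (k₁/k₂)·C_A^-1.5, so S₂/S₁ = (C_{A,2}/C_{A,1})^-1.5.
= (0.892/5.63)^(-1.5) = (0.1584)^(-1.5) = 15.9.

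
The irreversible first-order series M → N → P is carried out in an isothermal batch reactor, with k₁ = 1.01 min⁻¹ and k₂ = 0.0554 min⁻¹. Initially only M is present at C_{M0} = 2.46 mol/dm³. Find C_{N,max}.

2.08 mol/dm³

Evaluating C_N at t_opt = ln(k₂/k₁)/(k₂−k₁) gives C_{N,max}/C_{M0} = (k₁/k₂)^[k₂/(k₂−k₁)].
= (1.01/0.0554)^(0.0554/(0.0554−1.01)) = (18.23)^(-0.05803) = 0.8449.
C_{N,max} = 0.8449×2.46 = 2.08 mol/dm³.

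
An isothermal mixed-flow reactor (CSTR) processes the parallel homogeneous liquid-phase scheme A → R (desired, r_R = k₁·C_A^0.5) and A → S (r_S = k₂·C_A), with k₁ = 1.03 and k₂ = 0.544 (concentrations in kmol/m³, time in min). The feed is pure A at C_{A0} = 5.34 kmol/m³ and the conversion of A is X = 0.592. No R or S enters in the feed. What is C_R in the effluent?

1.78 kmol/m³

Exit C_A = C_{A0}(1−X) = 5.34×0.408 = 2.179 kmol/m³.
In a CSTR the entire volume is at exit conditions, so r_R = 1.03×2.179^0.5 = 1.520 and r_S = 0.544×2.179 = 1.185.
Fraction of consumed A going to R: r_R/(r_R+r_S) = 0.5619.
C_R = 0.5619·C_{A0}·X = 0.5619×5.34×0.592 = 1.78 kmol/m³.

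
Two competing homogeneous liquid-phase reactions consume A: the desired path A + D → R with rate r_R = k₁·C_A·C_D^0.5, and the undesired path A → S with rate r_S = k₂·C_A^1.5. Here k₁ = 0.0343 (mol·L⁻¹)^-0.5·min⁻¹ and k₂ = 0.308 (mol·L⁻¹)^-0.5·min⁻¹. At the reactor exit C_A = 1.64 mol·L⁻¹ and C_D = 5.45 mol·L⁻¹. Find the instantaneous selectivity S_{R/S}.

0.203

S_{R/S} = r_R/r_S = (k₁·C_A·C_D^0.5)/(k₂·C_A^1.5) = (k₁/k₂)·C_A^-0.5·C_D^0.5.
= (0.0343×1.640×5.450^0.5) / (0.308×1.640^1.5) = 0.1313/0.6469 = 0.203.
The undesired path is higher order in A, so low C_A (CSTR or dilute feed) favours R.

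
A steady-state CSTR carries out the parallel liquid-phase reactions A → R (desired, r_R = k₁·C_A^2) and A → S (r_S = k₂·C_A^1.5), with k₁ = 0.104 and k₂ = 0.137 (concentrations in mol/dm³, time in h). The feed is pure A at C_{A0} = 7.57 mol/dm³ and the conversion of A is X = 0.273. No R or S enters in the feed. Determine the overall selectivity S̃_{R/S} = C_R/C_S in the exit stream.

1.78

Exit C_A = C_{A0}(1−X) = 7.57×0.727 = 5.503 mol/dm³.
Rates in a CSTR are evaluated at the outlet concentration: r_R = 0.104×5.503^2 = 3.150, r_S = 0.137×5.503^1.5 = 1.769.
Overall selectivity = C_R/C_S = r_Rτ/(r_Sτ) = r_R/r_S = 1.78.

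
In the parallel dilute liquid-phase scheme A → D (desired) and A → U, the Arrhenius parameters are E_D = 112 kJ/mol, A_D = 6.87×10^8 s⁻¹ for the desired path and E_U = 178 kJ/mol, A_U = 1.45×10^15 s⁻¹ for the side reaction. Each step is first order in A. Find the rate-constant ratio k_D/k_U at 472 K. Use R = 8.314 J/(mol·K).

9.55

k_D/k_U = (A_D/A_U)·exp[−(E_D−E_U)/(RT)] = (A_D/A_U)·exp[(E_U−E_D)/(RT)].
(E_U−E_D)/(RT) = (178−112)×10³/(8.314×472) = 66000/3924 = 16.82.
k_D/k_U = (6.87×10^8/1.45×10^15)·exp(16.82) = 4.738×10^-7 × 2.015×10^7 = 9.55.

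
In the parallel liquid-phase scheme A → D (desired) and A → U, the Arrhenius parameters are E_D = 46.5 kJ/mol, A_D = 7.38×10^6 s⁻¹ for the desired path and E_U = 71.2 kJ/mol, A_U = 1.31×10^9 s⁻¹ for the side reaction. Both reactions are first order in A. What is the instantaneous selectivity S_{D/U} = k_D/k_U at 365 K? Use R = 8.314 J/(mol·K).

19.3

Since both paths have the same order in A, the concentration cancels and S_{D/U} = k_D/k_U = (A_D/A_U)·exp[(E_U−E_D)/(RT)].
(E_U−E_D)/(RT) = (71.2−46.5)×10³/(8.314×365) = 24700/3035 = 8.139.
k_D/k_U = (7.38×10^6/1.31×10^9)·exp(8.139) = 0.005634 × 3427 = 19.3.
Since E_D < E_U, lowering the temperature improves selectivity toward D.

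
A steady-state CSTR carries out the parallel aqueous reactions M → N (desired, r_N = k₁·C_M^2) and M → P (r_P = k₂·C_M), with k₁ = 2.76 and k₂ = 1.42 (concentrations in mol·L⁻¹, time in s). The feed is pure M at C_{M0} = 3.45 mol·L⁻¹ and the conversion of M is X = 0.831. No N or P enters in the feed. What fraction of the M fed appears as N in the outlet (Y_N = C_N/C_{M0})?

Exit C_M = C_{M0}(1−X) = 3.45×0.169 = 0.5831 mol·L⁻¹.
A CSTR operates uniformly at the exit composition, giving r_N = 0.9383 and r_P = 0.8279 (each k·C_M^n at C_M = 0.5831).
Fraction of consumed M going to N: r_N/(r_N+r_P) = 0.5312.
C_N = 0.5312·C_{M0}·X = 0.5312×3.45×0.831 = 1.52 mol·L⁻¹; Y_N = C_N/C_{M0} = 0.441.

0.441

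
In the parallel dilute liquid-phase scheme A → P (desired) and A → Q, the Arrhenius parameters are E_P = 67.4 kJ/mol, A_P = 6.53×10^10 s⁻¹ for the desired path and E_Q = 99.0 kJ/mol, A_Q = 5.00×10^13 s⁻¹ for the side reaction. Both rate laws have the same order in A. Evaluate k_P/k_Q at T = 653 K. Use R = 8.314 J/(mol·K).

0.440

k_P/k_Q = (A_P/A_Q)·exp[−(E_P−E_Q)/(RT)] = (A_P/A_Q)·exp[(E_Q−E_P)/(RT)].
(E_Q−E_P)/(RT) = (99.0−67.4)×10³/(8.314×653) = 31600/5429 = 5.821.
k_P/k_Q = (6.53×10^10/5.00×10^13)·exp(5.821) = 0.001306 × 337.2 = 0.440.
Since E_P < E_Q, lowering the temperature improves selectivity toward P.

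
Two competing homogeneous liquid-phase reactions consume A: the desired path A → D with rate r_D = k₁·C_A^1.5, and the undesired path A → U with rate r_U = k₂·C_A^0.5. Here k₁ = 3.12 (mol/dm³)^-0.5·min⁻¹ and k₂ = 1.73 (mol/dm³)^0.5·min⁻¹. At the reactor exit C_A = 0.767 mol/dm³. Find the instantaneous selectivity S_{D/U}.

S_{D/U} = r_D/r_U = (k₁·C_A^1.5)/(k₂·C_A^0.5) = (k₁/k₂)·C_A.
= (3.12×0.7670^1.5) / (1.73×0.7670^0.5) = 2.096/1.515 = 1.38.

1.38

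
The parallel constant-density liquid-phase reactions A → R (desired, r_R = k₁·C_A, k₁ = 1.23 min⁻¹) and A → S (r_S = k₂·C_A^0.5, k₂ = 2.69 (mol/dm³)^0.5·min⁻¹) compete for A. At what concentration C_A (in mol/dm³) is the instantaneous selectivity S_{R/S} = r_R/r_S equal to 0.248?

S_{R/S} = (k₁/k₂)·C_A^0.5 ⇒ C_A = (S·k₂/k₁)^(2).
= (0.248×2.69/1.23)^(2) = (0.5424)^(2) = 0.294 mol/dm³.

0.294 mol/dm³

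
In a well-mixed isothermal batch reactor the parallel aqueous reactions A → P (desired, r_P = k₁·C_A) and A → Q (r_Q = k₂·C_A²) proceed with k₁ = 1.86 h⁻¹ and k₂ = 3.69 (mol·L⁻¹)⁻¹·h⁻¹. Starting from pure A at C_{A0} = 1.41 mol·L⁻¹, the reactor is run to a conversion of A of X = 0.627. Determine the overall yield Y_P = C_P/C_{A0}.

0.222

C_A = C_{A0}(1−X) = 0.5259 mol·L⁻¹.
Along a PFR/batch, dC_P/dC_A = −r_P/(r_P+r_Q) = −k₁/(k₁+k₂·C_A).
Integrating from C_{A0} to C_A: C_P = (1.86/3.69)·ln[(1.86+3.69·1.41)/(1.86+3.69·0.526)] = 0.5041·ln(7.063/3.801) = 0.3124 mol·L⁻¹.
Y_P = C_P/C_{A0} = 0.3124/1.41 = 0.222.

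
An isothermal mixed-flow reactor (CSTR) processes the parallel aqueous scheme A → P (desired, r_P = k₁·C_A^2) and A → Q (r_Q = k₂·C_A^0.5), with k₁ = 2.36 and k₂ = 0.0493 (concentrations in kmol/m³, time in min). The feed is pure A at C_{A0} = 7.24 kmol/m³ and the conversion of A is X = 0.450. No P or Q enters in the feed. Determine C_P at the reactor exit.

3.25 kmol/m³

Exit C_A = C_{A0}(1−X) = 7.24×0.550 = 3.982 kmol/m³.
A CSTR operates uniformly at the exit composition, giving r_P = 37.42 and r_Q = 0.09838 (each k·C_A^n at C_A = 3.982).
Fraction of consumed A going to P: r_P/(r_P+r_Q) = 0.9974.
C_P = 0.9974·C_{A0}·X = 0.9974×7.24×0.450 = 3.25 kmol/m³.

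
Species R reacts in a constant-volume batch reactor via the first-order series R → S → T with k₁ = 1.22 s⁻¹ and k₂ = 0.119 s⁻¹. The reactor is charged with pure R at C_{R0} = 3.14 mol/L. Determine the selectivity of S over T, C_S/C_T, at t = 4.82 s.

For first-order series with pure R initially, C_S(t) = k₁C_{R0}/(k₂−k₁)·(e^(−k₁t) − e^(−k₂t)).
e^(−k₁t) = e^(−1.22×4.82) = e^(−5.880) = 0.002794; e^(−k₂t) = e^(−0.5736) = 0.5635.
C_S = 1.22×3.14/(0.119−1.22) × (0.002794−0.5635) = (-3.479)×(-0.5607) = 1.951 mol/L.
C_R = C_{R0}e^(−k₁t) = 0.008772 mol/L, so C_T = C_{R0}−C_R−C_S = 1.180 mol/L; C_S/C_T = 1.65.

1.65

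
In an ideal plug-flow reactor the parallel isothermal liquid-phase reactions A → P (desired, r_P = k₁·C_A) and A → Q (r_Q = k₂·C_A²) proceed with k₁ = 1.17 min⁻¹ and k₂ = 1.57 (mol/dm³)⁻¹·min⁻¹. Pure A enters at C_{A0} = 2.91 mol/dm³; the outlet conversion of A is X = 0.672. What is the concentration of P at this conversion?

0.571 mol/dm³

C_A = C_{A0}(1−X) = 0.9545 mol/dm³.
Along a PFR/batch, dC_P/dC_A = −r_P/(r_P+r_Q) = −k₁/(k₁+k₂·C_A).
Integrating from C_{A0} to C_A: C_P = (1.17/1.57)·ln[(1.17+1.57·2.91)/(1.17+1.57·0.954)] = 0.7452·ln(5.739/2.669) = 0.5706 mol/dm³.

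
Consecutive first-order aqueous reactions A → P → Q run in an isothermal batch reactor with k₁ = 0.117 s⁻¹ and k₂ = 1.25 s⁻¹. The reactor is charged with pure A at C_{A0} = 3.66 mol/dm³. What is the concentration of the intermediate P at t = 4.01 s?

For first-order series with pure A initially, C_P(t) = k₁C_{A0}/(k₂−k₁)·(e^(−k₁t) − e^(−k₂t)).
e^(−k₁t) = e^(−0.117×4.01) = e^(−0.4692) = 0.6255; e^(−k₂t) = e^(−5.012) = 0.006654.
C_P = 0.117×3.66/(1.25−0.117) × (0.6255−0.006654) = 0.3780×0.6189 = 0.2339 mol/dm³.

0.234 mol/dm³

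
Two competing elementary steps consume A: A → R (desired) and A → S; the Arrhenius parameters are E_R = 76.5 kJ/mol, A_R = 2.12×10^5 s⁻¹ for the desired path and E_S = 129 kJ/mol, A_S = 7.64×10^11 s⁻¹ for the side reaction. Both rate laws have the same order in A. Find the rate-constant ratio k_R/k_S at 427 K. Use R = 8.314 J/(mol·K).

0.734

k_R/k_S = (A_R/A_S)·exp[−(E_R−E_S)/(RT)] = (A_R/A_S)·exp[(E_S−E_R)/(RT)].
(E_S−E_R)/(RT) = (129−76.5)×10³/(8.314×427) = 52500/3550 = 14.79.
k_R/k_S = (2.12×10^5/7.64×10^11)·exp(14.79) = 2.775×10^-7 × 2.646×10^6 = 0.734.
Since E_R < E_S, lowering the temperature improves selectivity toward R.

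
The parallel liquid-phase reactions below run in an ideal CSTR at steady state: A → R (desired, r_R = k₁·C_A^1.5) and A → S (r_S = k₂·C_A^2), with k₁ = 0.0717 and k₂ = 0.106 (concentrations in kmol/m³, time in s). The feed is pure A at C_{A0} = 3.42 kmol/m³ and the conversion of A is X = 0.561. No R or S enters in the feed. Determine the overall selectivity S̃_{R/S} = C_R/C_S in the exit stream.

0.552

Exit C_A = C_{A0}(1−X) = 3.42×0.439 = 1.501 kmol/m³.
A CSTR operates uniformly at the exit composition, giving r_R = 0.1319 and r_S = 0.2389 (each k·C_A^n at C_A = 1.501).
Overall selectivity = C_R/C_S = r_Rτ/(r_Sτ) = r_R/r_S = 0.552.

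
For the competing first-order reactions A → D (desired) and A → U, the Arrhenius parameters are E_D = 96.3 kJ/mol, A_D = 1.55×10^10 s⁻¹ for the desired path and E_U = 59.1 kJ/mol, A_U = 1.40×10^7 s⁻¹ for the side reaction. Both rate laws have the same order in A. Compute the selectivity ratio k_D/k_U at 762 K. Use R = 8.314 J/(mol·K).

3.12

Since both paths have the same order in A, the concentration cancels and S_{D/U} = k_D/k_U = (A_D/A_U)·exp[(E_U−E_D)/(RT)].
(E_U−E_D)/(RT) = (59.1−96.3)×10³/(8.314×762) = -37200/6335 = -5.872.
k_D/k_U = (1.55×10^10/1.40×10^7)·exp(-5.872) = 1107 × 0.002818 = 3.12.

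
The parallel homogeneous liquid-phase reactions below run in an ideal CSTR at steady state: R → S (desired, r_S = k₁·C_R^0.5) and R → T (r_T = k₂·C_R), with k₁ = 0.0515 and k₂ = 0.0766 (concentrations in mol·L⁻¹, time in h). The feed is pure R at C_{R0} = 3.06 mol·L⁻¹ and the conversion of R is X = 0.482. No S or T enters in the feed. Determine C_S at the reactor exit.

0.513 mol·L⁻¹

Exit C_R = C_{R0}(1−X) = 3.06×0.518 = 1.585 mol·L⁻¹.
In a CSTR the entire volume is at exit conditions, so r_S = 0.0515×1.585^0.5 = 0.06484 and r_T = 0.0766×1.585 = 0.1214.
Fraction of consumed R going to S: r_S/(r_S+r_T) = 0.3481.
C_S = 0.3481·C_{R0}·X = 0.3481×3.06×0.482 = 0.513 mol·L⁻¹.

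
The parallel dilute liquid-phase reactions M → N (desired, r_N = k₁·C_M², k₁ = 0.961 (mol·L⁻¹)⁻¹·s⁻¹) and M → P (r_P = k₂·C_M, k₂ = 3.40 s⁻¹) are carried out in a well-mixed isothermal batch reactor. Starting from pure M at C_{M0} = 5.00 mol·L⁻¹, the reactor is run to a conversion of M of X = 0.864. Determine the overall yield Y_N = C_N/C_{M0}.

0.365

C_M = C_{M0}(1−X) = 0.6800 mol·L⁻¹.
Along a PFR/batch, dC_P/dC_M = −r_P/(r_N+r_P) = −k₂/(k₂+k₁·C_M).
Integrating from C_{M0} to C_M: C_P = (3.40/0.961)·ln[(3.40+0.961·5.00)/(3.40+0.961·0.680)] = 3.538·ln(8.205/4.053) = 2.495 mol·L⁻¹.
Then C_N = (C_{M0}−C_M) − C_P = 4.320 − 2.495 = 1.825 mol·L⁻¹.
Y_N = C_N/C_{M0} = 1.825/5.00 = 0.365.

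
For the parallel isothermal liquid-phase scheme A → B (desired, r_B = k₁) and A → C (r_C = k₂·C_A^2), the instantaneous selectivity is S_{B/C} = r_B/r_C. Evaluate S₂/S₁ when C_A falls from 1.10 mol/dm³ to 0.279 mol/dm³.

15.5

S_{B/C} = (k₁/k₂)·C_A^-2, so S₂/S₁ = (C_{A,2}/C_{A,1})^-2.
= (0.279/1.10)^(-2) = (0.2536)^(-2) = 15.5.
Selectivity toward B rises as C_A falls — low-concentration operation is favoured.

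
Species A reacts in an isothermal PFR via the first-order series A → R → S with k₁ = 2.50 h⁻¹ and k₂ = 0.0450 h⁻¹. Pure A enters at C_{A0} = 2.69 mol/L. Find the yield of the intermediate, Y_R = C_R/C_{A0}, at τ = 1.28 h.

The intermediate concentration in a first-order A→B→C sequence is C_R = k₁C_{A0}(e^(−k₁τ) − e^(−k₂τ))/(k₂−k₁).
e^(−k₁τ) = e^(−2.50×1.28) = e^(−3.200) = 0.04076; e^(−k₂τ) = e^(−0.05760) = 0.9440.
C_R = 2.50×2.69/(0.0450−2.50) × (0.04076−0.9440) = (-2.739)×(-0.9033) = 2.474 mol/L.
Y_R = C_R/C_{A0} = 2.474/2.69 = 0.920.

0.920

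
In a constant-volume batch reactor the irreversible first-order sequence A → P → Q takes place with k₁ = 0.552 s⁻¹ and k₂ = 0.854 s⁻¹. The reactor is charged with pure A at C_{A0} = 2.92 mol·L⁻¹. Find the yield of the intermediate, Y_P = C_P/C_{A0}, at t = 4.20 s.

0.129

The intermediate concentration in a first-order A→B→C sequence is C_P = k₁C_{A0}(e^(−k₁t) − e^(−k₂t))/(k₂−k₁).
e^(−k₁t) = e^(−0.552×4.20) = e^(−2.318) = 0.09843; e^(−k₂t) = e^(−3.587) = 0.02769.
C_P = 0.552×2.92/(0.854−0.552) × (0.09843−0.02769) = 5.337×0.07074 = 0.3776 mol·L⁻¹.
Y_P = C_P/C_{A0} = 0.3776/2.92 = 0.129.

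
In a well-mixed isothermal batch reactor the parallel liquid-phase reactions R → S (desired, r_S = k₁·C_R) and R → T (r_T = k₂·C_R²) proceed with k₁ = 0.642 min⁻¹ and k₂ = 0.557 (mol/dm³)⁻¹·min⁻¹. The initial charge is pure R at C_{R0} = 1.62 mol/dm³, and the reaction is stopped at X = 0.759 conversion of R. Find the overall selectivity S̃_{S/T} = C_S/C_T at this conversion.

C_R = C_{R0}(1−X) = 0.3904 mol/dm³.
Along a PFR/batch, dC_S/dC_R = −r_S/(r_S+r_T) = −k₁/(k₁+k₂·C_R).
Integrating from C_{R0} to C_R: C_S = (0.642/0.557)·ln[(0.642+0.557·1.62)/(0.642+0.557·0.390)] = 1.153·ln(1.544/0.8595) = 0.6755 mol/dm³.
C_T = (C_{R0}−C_R)−C_S = 0.5541 mol/dm³; S̃_{S/T} = 0.6755/0.5541 = 1.22.

1.22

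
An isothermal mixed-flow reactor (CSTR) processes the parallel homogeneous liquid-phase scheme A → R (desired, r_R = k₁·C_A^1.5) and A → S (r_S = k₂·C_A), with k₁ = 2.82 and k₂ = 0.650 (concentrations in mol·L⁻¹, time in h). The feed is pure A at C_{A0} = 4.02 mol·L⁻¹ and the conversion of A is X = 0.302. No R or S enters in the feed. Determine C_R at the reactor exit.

Exit C_A = C_{A0}(1−X) = 4.02×0.698 = 2.806 mol·L⁻¹.
A CSTR operates uniformly at the exit composition, giving r_R = 13.25 and r_S = 1.824 (each k·C_A^n at C_A = 2.806).
Fraction of consumed A going to R: r_R/(r_R+r_S) = 0.8790.
C_R = 0.8790·C_{A0}·X = 0.8790×4.02×0.302 = 1.07 mol·L⁻¹.

1.07 mol·L⁻¹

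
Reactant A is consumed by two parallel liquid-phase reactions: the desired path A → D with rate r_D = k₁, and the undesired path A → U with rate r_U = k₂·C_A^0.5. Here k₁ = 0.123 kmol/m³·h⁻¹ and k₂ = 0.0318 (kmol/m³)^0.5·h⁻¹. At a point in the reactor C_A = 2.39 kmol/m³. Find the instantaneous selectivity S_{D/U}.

2.50

S_{D/U} = r_D/r_U = (k₁)/(k₂·C_A^0.5) = (k₁/k₂)·C_A^-0.5.
= (0.123) / (0.0318×2.390^0.5) = 0.1230/0.04916 = 2.50.
The undesired path is higher order in A, so low C_A (CSTR or dilute feed) favours D.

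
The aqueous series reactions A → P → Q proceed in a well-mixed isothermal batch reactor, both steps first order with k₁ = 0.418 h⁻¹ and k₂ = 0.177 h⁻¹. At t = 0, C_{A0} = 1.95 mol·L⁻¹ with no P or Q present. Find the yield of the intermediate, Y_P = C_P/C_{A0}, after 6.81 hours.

The intermediate concentration in a first-order A→B→C sequence is C_P = k₁C_{A0}(e^(−k₁t) − e^(−k₂t))/(k₂−k₁).
e^(−k₁t) = e^(−0.418×6.81) = e^(−2.847) = 0.05804; e^(−k₂t) = e^(−1.205) = 0.2996.
C_P = 0.418×1.95/(0.177−0.418) × (0.05804−0.2996) = (-3.382)×(-0.2415) = 0.8169 mol·L⁻¹.
Y_P = C_P/C_{A0} = 0.8169/1.95 = 0.419.

0.419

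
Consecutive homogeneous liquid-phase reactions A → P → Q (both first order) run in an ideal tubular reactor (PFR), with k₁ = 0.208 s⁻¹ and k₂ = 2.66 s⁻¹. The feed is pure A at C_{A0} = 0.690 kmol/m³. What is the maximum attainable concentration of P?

0.0435 kmol/m³

Evaluating C_P at τ_opt = ln(k₂/k₁)/(k₂−k₁) gives C_{P,max}/C_{A0} = (k₁/k₂)^[k₂/(k₂−k₁)].
= (0.208/2.66)^(2.66/(2.66−0.208)) = (0.07820)^(1.085) = 0.06299.
C_{P,max} = 0.06299×0.690 = 0.0435 kmol/m³.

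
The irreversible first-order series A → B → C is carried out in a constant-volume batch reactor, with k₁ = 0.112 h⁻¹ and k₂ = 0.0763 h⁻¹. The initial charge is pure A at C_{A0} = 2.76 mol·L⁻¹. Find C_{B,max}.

1.22 mol·L⁻¹

At the optimum, C_{B,max}/C_{A0} = (k₁/k₂)^[k₂/(k₂−k₁)].
= (0.112/0.0763)^(0.0763/(0.0763−0.112)) = (1.468)^(-2.137) = 0.4403.
C_{B,max} = 0.4403×2.76 = 1.22 mol·L⁻¹.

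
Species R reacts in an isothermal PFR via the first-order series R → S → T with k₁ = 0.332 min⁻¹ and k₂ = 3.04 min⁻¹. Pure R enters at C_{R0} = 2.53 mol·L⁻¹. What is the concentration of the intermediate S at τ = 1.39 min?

The intermediate concentration in a first-order A→B→C sequence is C_S = k₁C_{R0}(e^(−k₁τ) − e^(−k₂τ))/(k₂−k₁).
e^(−k₁τ) = e^(−0.332×1.39) = e^(−0.4615) = 0.6304; e^(−k₂τ) = e^(−4.226) = 0.01462.
C_S = 0.332×2.53/(3.04−0.332) × (0.6304−0.01462) = 0.3102×0.6157 = 0.1910 mol·L⁻¹.

0.191 mol·L⁻¹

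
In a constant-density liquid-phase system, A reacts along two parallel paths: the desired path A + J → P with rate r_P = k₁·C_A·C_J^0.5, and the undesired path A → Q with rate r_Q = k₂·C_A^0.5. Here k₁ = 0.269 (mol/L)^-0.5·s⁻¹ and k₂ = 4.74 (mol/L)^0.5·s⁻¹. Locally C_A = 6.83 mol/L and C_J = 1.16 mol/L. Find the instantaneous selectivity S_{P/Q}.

S_{P/Q} = r_P/r_Q = (k₁·C_A·C_J^0.5)/(k₂·C_A^0.5) = (k₁/k₂)·C_A^0.5·C_J^0.5.
= (0.269×6.830×1.160^0.5) / (4.74×6.830^0.5) = 1.979/12.39 = 0.160.

0.160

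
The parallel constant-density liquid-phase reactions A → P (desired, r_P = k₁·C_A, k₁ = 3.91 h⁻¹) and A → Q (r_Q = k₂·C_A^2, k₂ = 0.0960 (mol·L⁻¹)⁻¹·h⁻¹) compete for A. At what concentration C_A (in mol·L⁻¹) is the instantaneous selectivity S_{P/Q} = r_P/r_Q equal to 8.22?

S_{P/Q} = (k₁/k₂)·C_A⁻¹ ⇒ C_A = (S·k₂/k₁)^(-1).
= (8.22×0.0960/3.91)^(-1) = (0.2018)^(-1) = 4.95 mol·L⁻¹.

4.95 mol·L⁻¹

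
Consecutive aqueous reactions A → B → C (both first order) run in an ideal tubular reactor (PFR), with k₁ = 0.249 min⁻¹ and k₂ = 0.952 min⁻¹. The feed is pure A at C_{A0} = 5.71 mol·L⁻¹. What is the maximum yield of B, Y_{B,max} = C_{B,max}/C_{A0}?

0.163

Evaluating C_B at τ_opt = ln(k₂/k₁)/(k₂−k₁) gives C_{B,max}/C_{A0} = (k₁/k₂)^[k₂/(k₂−k₁)].
= (0.249/0.952)^(0.952/(0.952−0.249)) = (0.2616)^(1.354) = 0.1627.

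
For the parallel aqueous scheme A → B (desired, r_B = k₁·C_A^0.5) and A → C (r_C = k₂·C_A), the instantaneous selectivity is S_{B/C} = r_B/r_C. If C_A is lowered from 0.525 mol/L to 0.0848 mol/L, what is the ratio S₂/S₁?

2.49

S_{B/C} = (k₁/k₂)·C_A^-0.5, so S₂/S₁ = (C_{A,2}/C_{A,1})^-0.5.
= (0.0848/0.525)^(-0.5) = (0.1615)^(-0.5) = 2.49.
Selectivity toward B rises as C_A falls — low-concentration operation is favoured.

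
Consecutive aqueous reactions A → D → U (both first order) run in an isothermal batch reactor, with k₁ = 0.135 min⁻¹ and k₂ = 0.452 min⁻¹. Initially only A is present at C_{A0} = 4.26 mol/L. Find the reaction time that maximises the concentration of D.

3.81 min

Setting dC_D/dt = 0 gives t_opt = ln(k₂/k₁)/(k₂−k₁).
= ln(0.452/0.135)/(0.452−0.135) = ln(3.348)/0.3170 = 1.208/0.3170 = 3.81 min.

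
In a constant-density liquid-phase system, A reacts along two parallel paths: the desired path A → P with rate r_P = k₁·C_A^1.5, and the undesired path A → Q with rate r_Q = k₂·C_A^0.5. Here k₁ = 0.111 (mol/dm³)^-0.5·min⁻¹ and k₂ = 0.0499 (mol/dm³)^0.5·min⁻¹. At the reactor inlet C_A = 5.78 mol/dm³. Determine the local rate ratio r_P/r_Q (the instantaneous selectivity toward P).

S_{P/Q} = r_P/r_Q = (k₁·C_A^1.5)/(k₂·C_A^0.5) = (k₁/k₂)·C_A.
= (0.111×5.780^1.5) / (0.0499×5.780^0.5) = 1.542/0.1200 = 12.9.
Since the desired path is higher order in A, keeping C_A high (PFR or concentrated feed) favours P.

12.9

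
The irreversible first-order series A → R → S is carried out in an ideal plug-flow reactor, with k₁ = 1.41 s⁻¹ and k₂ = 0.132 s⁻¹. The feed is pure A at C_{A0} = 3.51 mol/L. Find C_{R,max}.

2.75 mol/L

For a first-order series the maximum intermediate yield is C_{R,max}/C_{A0} = (k₁/k₂)^[k₂/(k₂−k₁)].
= (1.41/0.132)^(0.132/(0.132−1.41)) = (10.68)^(-0.1033) = 0.7830.
C_{R,max} = 0.7830×3.51 = 2.75 mol/L.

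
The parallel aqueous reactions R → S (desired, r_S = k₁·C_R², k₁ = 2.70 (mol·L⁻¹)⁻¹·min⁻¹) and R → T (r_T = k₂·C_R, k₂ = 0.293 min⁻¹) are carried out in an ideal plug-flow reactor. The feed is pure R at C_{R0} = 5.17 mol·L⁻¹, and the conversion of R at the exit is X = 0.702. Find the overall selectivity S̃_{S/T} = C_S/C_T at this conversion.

27.7

C_R = C_{R0}(1−X) = 1.541 mol·L⁻¹.
Along a PFR/batch, dC_T/dC_R = −r_T/(r_S+r_T) = −k₂/(k₂+k₁·C_R).
Integrating from C_{R0} to C_R: C_T = (0.293/2.70)·ln[(0.293+2.70·5.17)/(0.293+2.70·1.54)] = 0.1085·ln(14.25/4.453) = 0.1262 mol·L⁻¹.
Then C_S = (C_{R0}−C_R) − C_T = 3.629 − 0.1262 = 3.503 mol·L⁻¹.
S̃_{S/T} = C_S/C_T = 3.503/0.1262 = 27.7.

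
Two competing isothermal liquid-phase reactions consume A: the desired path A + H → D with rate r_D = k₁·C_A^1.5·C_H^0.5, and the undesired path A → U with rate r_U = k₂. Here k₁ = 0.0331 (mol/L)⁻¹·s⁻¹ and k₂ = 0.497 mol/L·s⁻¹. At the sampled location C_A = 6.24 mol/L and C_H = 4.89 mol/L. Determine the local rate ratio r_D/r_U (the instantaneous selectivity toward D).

2.30

S_{D/U} = r_D/r_U = (k₁·C_A^1.5·C_H^0.5)/(k₂) = (k₁/k₂)·C_A^1.5·C_H^0.5.
= (0.0331×6.240^1.5×4.890^0.5) / (0.497) = 1.141/0.4970 = 2.30.
Since the desired path is higher order in A, keeping C_A high (PFR or concentrated feed) favours D.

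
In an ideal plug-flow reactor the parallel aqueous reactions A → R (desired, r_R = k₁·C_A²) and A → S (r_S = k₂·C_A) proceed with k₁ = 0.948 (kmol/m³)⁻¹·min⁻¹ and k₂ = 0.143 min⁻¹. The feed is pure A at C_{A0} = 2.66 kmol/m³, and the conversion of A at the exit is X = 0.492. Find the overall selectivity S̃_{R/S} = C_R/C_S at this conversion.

C_A = C_{A0}(1−X) = 1.351 kmol/m³.
Along a PFR/batch, dC_S/dC_A = −r_S/(r_R+r_S) = −k₂/(k₂+k₁·C_A).
Integrating from C_{A0} to C_A: C_S = (0.143/0.948)·ln[(0.143+0.948·2.66)/(0.143+0.948·1.35)] = 0.1508·ln(2.665/1.424) = 0.09452 kmol/m³.
Then C_R = (C_{A0}−C_A) − C_S = 1.309 − 0.09452 = 1.214 kmol/m³.
S̃_{R/S} = C_R/C_S = 1.214/0.09452 = 12.8.

12.8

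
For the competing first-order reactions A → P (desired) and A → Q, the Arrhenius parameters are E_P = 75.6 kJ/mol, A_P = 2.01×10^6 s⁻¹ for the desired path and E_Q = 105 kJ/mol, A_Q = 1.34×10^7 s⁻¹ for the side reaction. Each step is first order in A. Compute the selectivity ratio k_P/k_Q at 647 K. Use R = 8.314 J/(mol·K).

35.5

With equal orders, S_{P/Q} = k_P/k_Q = (A_P/A_Q)·exp[(E_Q−E_P)/(RT)].
(E_Q−E_P)/(RT) = (105−75.6)×10³/(8.314×647) = 29400/5379 = 5.466.
k_P/k_Q = (2.01×10^6/1.34×10^7)·exp(5.466) = 0.1500 × 236.4 = 35.5.
Since E_P < E_Q, lowering the temperature improves selectivity toward P.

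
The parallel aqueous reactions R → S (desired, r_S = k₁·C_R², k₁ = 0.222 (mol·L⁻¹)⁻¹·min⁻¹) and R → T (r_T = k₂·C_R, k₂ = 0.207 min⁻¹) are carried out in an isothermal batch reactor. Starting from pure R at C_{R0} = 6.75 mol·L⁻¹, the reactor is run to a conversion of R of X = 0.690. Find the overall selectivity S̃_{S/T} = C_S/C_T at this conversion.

C_R = C_{R0}(1−X) = 2.093 mol·L⁻¹.
Along a PFR/batch, dC_T/dC_R = −r_T/(r_S+r_T) = −k₂/(k₂+k₁·C_R).
Integrating from C_{R0} to C_R: C_T = (0.207/0.222)·ln[(0.207+0.222·6.75)/(0.207+0.222·2.09)] = 0.9324·ln(1.706/0.6715) = 0.8691 mol·L⁻¹.
Then C_S = (C_{R0}−C_R) − C_T = 4.657 − 0.8691 = 3.788 mol·L⁻¹.
S̃_{S/T} = C_S/C_T = 3.788/0.8691 = 4.36.

4.36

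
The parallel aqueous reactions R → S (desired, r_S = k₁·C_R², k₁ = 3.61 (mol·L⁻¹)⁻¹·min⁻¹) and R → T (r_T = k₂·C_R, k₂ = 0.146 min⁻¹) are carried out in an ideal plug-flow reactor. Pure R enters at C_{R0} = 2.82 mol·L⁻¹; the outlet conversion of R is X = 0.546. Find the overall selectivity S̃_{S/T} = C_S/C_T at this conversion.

48.3

C_R = C_{R0}(1−X) = 1.280 mol·L⁻¹.
Along a PFR/batch, dC_T/dC_R = −r_T/(r_S+r_T) = −k₂/(k₂+k₁·C_R).
Integrating from C_{R0} to C_R: C_T = (0.146/3.61)·ln[(0.146+3.61·2.82)/(0.146+3.61·1.28)] = 0.04044·ln(10.33/4.768) = 0.03125 mol·L⁻¹.
Then C_S = (C_{R0}−C_R) − C_T = 1.540 − 0.03125 = 1.508 mol·L⁻¹.
S̃_{S/T} = C_S/C_T = 1.508/0.03125 = 48.3.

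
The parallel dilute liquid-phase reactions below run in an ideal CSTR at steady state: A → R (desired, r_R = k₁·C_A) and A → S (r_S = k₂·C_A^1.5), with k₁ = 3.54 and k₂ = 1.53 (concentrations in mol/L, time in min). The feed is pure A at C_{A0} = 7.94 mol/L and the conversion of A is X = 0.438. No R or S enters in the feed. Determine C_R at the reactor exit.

1.82 mol/L

Exit C_A = C_{A0}(1−X) = 7.94×0.562 = 4.462 mol/L.
Rates in a CSTR are evaluated at the outlet concentration: r_R = 3.54×4.462 = 15.80, r_S = 1.53×4.462^1.5 = 14.42.
Fraction of consumed A going to R: r_R/(r_R+r_S) = 0.5227.
C_R = 0.5227·C_{A0}·X = 0.5227×7.94×0.438 = 1.82 mol/L.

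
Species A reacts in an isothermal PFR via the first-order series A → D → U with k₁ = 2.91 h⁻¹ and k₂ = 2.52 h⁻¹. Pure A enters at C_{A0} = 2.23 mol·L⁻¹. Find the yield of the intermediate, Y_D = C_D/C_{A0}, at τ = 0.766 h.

0.280

The intermediate concentration in a first-order A→B→C sequence is C_D = k₁C_{A0}(e^(−k₁τ) − e^(−k₂τ))/(k₂−k₁).
e^(−k₁τ) = e^(−2.91×0.766) = e^(−2.229) = 0.1076; e^(−k₂τ) = e^(−1.930) = 0.1451.
C_D = 2.91×2.23/(2.52−2.91) × (0.1076−0.1451) = (-16.64)×(-0.03747) = 0.6235 mol·L⁻¹.
Y_D = C_D/C_{A0} = 0.6235/2.23 = 0.280.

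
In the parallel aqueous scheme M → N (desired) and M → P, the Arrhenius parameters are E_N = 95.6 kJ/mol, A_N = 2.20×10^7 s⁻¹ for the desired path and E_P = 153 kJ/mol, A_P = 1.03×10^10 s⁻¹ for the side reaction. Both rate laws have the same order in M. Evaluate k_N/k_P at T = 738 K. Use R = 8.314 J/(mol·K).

24.7

With equal orders, S_{N/P} = k_N/k_P = (A_N/A_P)·exp[(E_P−E_N)/(RT)].
(E_P−E_N)/(RT) = (153−95.6)×10³/(8.314×738) = 57400/6136 = 9.355.
k_N/k_P = (2.20×10^7/1.03×10^10)·exp(9.355) = 0.002136 × 11557 = 24.7.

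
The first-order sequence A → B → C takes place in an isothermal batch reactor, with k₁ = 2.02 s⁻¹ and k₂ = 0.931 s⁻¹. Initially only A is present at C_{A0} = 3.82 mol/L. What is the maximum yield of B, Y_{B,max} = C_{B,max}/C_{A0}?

0.516

Evaluating C_B at t_opt = ln(k₂/k₁)/(k₂−k₁) gives C_{B,max}/C_{A0} = (k₁/k₂)^[k₂/(k₂−k₁)].
= (2.02/0.931)^(0.931/(0.931−2.02)) = (2.170)^(-0.8549) = 0.5157.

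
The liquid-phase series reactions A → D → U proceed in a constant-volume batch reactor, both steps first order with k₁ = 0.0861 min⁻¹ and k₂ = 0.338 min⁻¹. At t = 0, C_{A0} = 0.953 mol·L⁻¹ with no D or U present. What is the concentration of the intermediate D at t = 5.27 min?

The intermediate concentration in a first-order A→B→C sequence is C_D = k₁C_{A0}(e^(−k₁t) − e^(−k₂t))/(k₂−k₁).
e^(−k₁t) = e^(−0.0861×5.27) = e^(−0.4537) = 0.6352; e^(−k₂t) = e^(−1.781) = 0.1684.
C_D = 0.0861×0.953/(0.338−0.0861) × (0.6352−0.1684) = 0.3257×0.4668 = 0.1521 mol·L⁻¹.

0.152 mol·L⁻¹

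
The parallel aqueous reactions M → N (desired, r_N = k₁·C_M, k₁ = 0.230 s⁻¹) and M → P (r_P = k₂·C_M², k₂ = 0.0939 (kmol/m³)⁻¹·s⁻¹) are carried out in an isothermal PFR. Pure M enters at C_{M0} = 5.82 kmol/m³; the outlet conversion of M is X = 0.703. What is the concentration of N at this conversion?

C_M = C_{M0}(1−X) = 1.729 kmol/m³.
Along a PFR/batch, dC_N/dC_M = −r_N/(r_N+r_P) = −k₁/(k₁+k₂·C_M).
Integrating from C_{M0} to C_M: C_N = (0.230/0.0939)·ln[(0.230+0.0939·5.82)/(0.230+0.0939·1.73)] = 2.449·ln(0.7765/0.3923) = 1.672 kmol/m³.

1.67 kmol/m³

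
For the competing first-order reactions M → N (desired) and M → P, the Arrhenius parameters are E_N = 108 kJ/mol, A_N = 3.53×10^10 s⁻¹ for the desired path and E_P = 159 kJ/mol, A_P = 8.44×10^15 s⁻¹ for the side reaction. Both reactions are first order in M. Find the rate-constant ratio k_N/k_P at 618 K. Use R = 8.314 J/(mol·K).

Since both paths have the same order in M, the concentration cancels and S_{N/P} = k_N/k_P = (A_N/A_P)·exp[(E_P−E_N)/(RT)].
(E_P−E_N)/(RT) = (159−108)×10³/(8.314×618) = 51000/5138 = 9.926.
k_N/k_P = (3.53×10^10/8.44×10^15)·exp(9.926) = 4.182×10^-6 × 20454 = 0.0855.
Since E_N < E_P, lowering the temperature improves selectivity toward N.

0.0855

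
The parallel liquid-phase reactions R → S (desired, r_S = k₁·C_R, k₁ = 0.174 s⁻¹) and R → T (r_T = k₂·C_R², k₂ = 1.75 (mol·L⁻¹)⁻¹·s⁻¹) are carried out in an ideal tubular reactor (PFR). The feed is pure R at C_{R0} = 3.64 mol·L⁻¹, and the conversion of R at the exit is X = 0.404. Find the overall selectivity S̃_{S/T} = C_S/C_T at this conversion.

0.0350

C_R = C_{R0}(1−X) = 2.169 mol·L⁻¹.
Along a PFR/batch, dC_S/dC_R = −r_S/(r_S+r_T) = −k₁/(k₁+k₂·C_R).
Integrating from C_{R0} to C_R: C_S = (0.174/1.75)·ln[(0.174+1.75·3.64)/(0.174+1.75·2.17)] = 0.09943·ln(6.544/3.971) = 0.04968 mol·L⁻¹.
C_T = (C_{R0}−C_R)−C_S = 1.421 mol·L⁻¹; S̃_{S/T} = 0.04968/1.421 = 0.0350.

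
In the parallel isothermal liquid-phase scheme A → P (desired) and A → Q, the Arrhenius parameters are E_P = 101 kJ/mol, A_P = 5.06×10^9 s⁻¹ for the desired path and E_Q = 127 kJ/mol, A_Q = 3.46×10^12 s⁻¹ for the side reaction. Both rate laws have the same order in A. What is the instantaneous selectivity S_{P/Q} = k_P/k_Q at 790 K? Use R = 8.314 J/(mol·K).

k_P/k_Q = (A_P/A_Q)·exp[−(E_P−E_Q)/(RT)] = (A_P/A_Q)·exp[(E_Q−E_P)/(RT)].
(E_Q−E_P)/(RT) = (127−101)×10³/(8.314×790) = 26000/6568 = 3.959.
k_P/k_Q = (5.06×10^9/3.46×10^12)·exp(3.959) = 0.001462 × 52.38 = 0.0766.
Since E_P < E_Q, lowering the temperature improves selectivity toward P.

0.0766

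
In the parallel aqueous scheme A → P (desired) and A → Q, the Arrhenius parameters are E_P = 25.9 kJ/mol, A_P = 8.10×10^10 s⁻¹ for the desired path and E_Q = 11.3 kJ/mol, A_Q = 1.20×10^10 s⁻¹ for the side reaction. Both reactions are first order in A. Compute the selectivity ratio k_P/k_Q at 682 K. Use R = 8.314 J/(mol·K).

0.514

With equal orders, S_{P/Q} = k_P/k_Q = (A_P/A_Q)·exp[(E_Q−E_P)/(RT)].
(E_Q−E_P)/(RT) = (11.3−25.9)×10³/(8.314×682) = -14600/5670 = -2.575.
k_P/k_Q = (8.10×10^10/1.20×10^10)·exp(-2.575) = 6.750 × 0.07616 = 0.514.
Since E_P > E_Q, raising the temperature improves selectivity toward P.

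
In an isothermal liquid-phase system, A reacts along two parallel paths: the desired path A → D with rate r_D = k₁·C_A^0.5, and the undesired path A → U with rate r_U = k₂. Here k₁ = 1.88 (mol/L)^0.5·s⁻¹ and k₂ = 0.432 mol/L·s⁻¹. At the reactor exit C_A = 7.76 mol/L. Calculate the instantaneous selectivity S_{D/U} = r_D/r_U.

S_{D/U} = r_D/r_U = (k₁·C_A^0.5)/(k₂) = (k₁/k₂)·C_A^0.5.
= (1.88×7.760^0.5) / (0.432) = 5.237/0.4320 = 12.1.

12.1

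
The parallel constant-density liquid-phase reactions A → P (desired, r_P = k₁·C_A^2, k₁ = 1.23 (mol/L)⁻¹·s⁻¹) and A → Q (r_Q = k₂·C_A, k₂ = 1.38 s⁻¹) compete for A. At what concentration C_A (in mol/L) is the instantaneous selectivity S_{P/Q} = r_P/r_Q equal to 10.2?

11.4 mol/L

S_{P/Q} = (k₁/k₂)·C_A ⇒ C_A = S·k₂/k₁.
= 10.2×1.38/1.23 = 11.4 mol/L.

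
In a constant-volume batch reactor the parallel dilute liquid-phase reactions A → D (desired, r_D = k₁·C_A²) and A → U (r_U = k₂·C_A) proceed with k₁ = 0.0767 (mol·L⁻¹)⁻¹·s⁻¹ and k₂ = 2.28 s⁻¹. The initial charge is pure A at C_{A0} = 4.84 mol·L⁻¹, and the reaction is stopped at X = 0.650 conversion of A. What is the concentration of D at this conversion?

C_A = C_{A0}(1−X) = 1.694 mol·L⁻¹.
Along a PFR/batch, dC_U/dC_A = −r_U/(r_D+r_U) = −k₂/(k₂+k₁·C_A).
Integrating from C_{A0} to C_A: C_U = (2.28/0.0767)·ln[(2.28+0.0767·4.84)/(2.28+0.0767·1.69)] = 29.73·ln(2.651/2.410) = 2.837 mol·L⁻¹.
Then C_D = (C_{A0}−C_A) − C_U = 3.146 − 2.837 = 0.3094 mol·L⁻¹.

0.309 mol·L⁻¹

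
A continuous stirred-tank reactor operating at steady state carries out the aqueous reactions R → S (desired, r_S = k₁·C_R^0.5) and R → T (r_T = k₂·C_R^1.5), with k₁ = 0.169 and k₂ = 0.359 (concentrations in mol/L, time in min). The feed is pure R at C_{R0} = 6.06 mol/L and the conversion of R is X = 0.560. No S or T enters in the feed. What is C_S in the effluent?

Exit C_R = C_{R0}(1−X) = 6.06×0.440 = 2.666 mol/L.
Rates in a CSTR are evaluated at the outlet concentration: r_S = 0.169×2.666^0.5 = 0.2760, r_T = 0.359×2.666^1.5 = 1.563.
Fraction of consumed R going to S: r_S/(r_S+r_T) = 0.1501.
C_S = 0.1501·C_{R0}·X = 0.1501×6.06×0.560 = 0.509 mol/L.

0.509 mol/L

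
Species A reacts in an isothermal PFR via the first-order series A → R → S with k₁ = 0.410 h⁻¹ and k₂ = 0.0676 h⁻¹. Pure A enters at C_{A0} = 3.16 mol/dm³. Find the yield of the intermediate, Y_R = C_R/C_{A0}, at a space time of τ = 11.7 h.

Solving the coupled first-order balances gives C_R(τ) = [k₁/(k₂−k₁)]·C_{A0}·(e^(−k₁τ) − e^(−k₂τ)).
e^(−k₁τ) = e^(−0.410×11.7) = e^(−4.797) = 0.008254; e^(−k₂τ) = e^(−0.7909) = 0.4534.
C_R = 0.410×3.16/(0.0676−0.410) × (0.008254−0.4534) = (-3.784)×(-0.4452) = 1.684 mol/dm³.
Y_R = C_R/C_{A0} = 1.684/3.16 = 0.533.

0.533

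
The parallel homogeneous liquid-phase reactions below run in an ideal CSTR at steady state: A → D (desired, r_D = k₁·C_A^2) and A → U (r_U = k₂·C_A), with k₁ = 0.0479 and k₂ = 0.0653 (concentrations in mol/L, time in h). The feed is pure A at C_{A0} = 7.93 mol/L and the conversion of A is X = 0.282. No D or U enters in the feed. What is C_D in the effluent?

1.80 mol/L

Exit C_A = C_{A0}(1−X) = 7.93×0.718 = 5.694 mol/L.
Rates in a CSTR are evaluated at the outlet concentration: r_D = 0.0479×5.694^2 = 1.553, r_U = 0.0653×5.694 = 0.3718.
Fraction of consumed A going to D: r_D/(r_D+r_U) = 0.8068.
C_D = 0.8068·C_{A0}·X = 0.8068×7.93×0.282 = 1.80 mol/L.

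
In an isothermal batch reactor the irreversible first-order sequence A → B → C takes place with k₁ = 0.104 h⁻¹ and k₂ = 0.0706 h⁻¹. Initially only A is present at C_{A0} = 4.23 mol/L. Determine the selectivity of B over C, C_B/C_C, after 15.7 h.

Solving the coupled first-order balances gives C_B(t) = [k₁/(k₂−k₁)]·C_{A0}·(e^(−k₁t) − e^(−k₂t)).
e^(−k₁t) = e^(−0.104×15.7) = e^(−1.633) = 0.1954; e^(−k₂t) = e^(−1.108) = 0.3301.
C_B = 0.104×4.23/(0.0706−0.104) × (0.1954−0.3301) = (-13.17)×(-0.1347) = 1.774 mol/L.
C_A = C_{A0}e^(−k₁t) = 0.8265 mol/L, so C_C = C_{A0}−C_A−C_B = 1.629 mol/L; C_B/C_C = 1.09.

1.09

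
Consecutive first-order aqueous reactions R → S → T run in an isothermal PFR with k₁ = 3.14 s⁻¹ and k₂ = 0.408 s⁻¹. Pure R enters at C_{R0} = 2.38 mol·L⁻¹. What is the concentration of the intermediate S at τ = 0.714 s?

Solving the coupled first-order balances gives C_S(τ) = [k₁/(k₂−k₁)]·C_{R0}·(e^(−k₁τ) − e^(−k₂τ)).
e^(−k₁τ) = e^(−3.14×0.714) = e^(−2.242) = 0.1063; e^(−k₂τ) = e^(−0.2913) = 0.7473.
C_S = 3.14×2.38/(0.408−3.14) × (0.1063−0.7473) = (-2.735)×(-0.6410) = 1.754 mol·L⁻¹.

1.75 mol·L⁻¹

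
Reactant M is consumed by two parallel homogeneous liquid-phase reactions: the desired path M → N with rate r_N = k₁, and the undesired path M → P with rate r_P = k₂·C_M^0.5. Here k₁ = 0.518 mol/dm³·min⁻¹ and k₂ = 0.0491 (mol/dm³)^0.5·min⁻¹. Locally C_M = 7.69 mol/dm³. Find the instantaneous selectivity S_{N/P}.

3.80

S_{N/P} = r_N/r_P = (k₁)/(k₂·C_M^0.5) = (k₁/k₂)·C_M^-0.5.
= (0.518) / (0.0491×7.690^0.5) = 0.5180/0.1362 = 3.80.
The undesired path is higher order in M, so low C_M (CSTR or dilute feed) favours N.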